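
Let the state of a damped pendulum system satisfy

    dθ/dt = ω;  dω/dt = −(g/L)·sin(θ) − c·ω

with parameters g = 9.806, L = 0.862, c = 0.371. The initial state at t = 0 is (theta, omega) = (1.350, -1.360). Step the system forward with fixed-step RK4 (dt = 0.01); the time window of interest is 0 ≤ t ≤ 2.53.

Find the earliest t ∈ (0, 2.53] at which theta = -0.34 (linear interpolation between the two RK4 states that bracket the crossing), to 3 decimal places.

t = 0.518

t=0.000: state=(1.350, -1.360)
step 1 (dt=0.01): k1=(-1.360, -10.595), k2=(-1.413, -10.558), k3=(-1.413, -10.558), k4=(-1.466, -10.520); state += dt/6·(k1+2k2+2k3+k4)
t=0.010: state=(1.336, -1.466)
t=0.020: state=(1.321, -1.570)
t=0.030: state=(1.304, -1.674)
continuing one RK4 step at a time; state shown every 10 steps (Δt=0.1):
t=0.100: state=(1.162, -2.374)
t=0.200: state=(0.880, -3.240)
t=0.300: state=(0.523, -3.842)
t=0.400: state=(0.125, -4.056)
t=0.500: state=(-0.273, -3.823)
t=0.510: state=(-0.311, -3.776)
next step: t=0.520: state=(-0.348, -3.725) — theta has crossed -0.34
linear interpolation between t=0.510 (-0.31091) and t=0.520 (-0.34842) → t≈0.518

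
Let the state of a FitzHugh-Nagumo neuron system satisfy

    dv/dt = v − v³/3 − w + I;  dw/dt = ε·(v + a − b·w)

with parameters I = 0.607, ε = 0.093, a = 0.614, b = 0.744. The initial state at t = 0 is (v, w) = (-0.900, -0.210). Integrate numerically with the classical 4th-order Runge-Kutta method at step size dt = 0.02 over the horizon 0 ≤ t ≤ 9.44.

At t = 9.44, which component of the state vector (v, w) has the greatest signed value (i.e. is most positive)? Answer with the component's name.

t=0.000: state=(-0.900, -0.210)
step 1 (dt=0.02): k1=(0.160, -0.012), k2=(0.160, -0.012), k3=(0.160, -0.012), k4=(0.161, -0.012); state += dt/6·(k1+2k2+2k3+k4)
t=0.020: state=(-0.897, -0.210)
t=0.040: state=(-0.894, -0.210)
t=0.060: state=(-0.890, -0.211)
continuing one RK4 step at a time; state shown every 25 steps (Δt=0.5):
t=0.500: state=(-0.814, -0.214)
t=1.000: state=(-0.711, -0.214)
t=1.500: state=(-0.580, -0.208)
t=2.000: state=(-0.402, -0.195)
t=2.500: state=(-0.142, -0.173)
t=3.000: state=(0.262, -0.137)
t=3.500: state=(0.859, -0.080)
t=4.000: state=(1.478, 0.005)
t=4.500: state=(1.805, 0.110)
t=5.000: state=(1.886, 0.219)
t=5.500: state=(1.878, 0.326)
t=6.000: state=(1.847, 0.428)
t=6.500: state=(1.808, 0.525)
t=7.000: state=(1.767, 0.617)
t=7.500: state=(1.726, 0.704)
t=8.000: state=(1.683, 0.786)
t=8.500: state=(1.640, 0.863)
t=9.000: state=(1.596, 0.936)
t=9.440: state=(1.557, 0.996)
compare at T: v=1.557, w=0.996

largest component: v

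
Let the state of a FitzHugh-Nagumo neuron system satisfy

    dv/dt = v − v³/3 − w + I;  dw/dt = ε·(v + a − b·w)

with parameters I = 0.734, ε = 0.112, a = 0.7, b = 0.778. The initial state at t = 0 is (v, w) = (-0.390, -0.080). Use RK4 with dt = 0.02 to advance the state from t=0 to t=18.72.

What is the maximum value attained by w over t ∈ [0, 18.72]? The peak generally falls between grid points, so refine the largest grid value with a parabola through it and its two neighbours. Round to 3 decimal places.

t=0.000: state=(-0.390, -0.080)
step 1 (dt=0.02): k1=(0.444, 0.042), k2=(0.447, 0.042), k3=(0.447, 0.042), k4=(0.451, 0.043); state += dt/6·(k1+2k2+2k3+k4)
t=0.020: state=(-0.381, -0.079)
t=0.040: state=(-0.372, -0.078)
t=0.060: state=(-0.363, -0.077)
continuing one RK4 step at a time; state shown every 50 steps (Δt=1):
t=1.000: state=(0.305, -0.008)
t=2.000: state=(1.509, 0.167)
t=3.000: state=(1.867, 0.418)
t=4.000: state=(1.810, 0.656)
t=5.000: state=(1.715, 0.865)
t=6.000: state=(1.615, 1.047)
t=7.000: state=(1.511, 1.202)
t=8.000: state=(1.401, 1.333)
t=9.000: state=(1.281, 1.441)
t=10.000: state=(1.145, 1.526)
t=11.000: state=(0.980, 1.588)
t=12.000: state=(0.754, 1.624)
t=13.000: state=(0.370, 1.626)
t=14.000: state=(-0.497, 1.565)
t=15.000: state=(-1.725, 1.383)
t=16.000: state=(-1.920, 1.141)
t=17.000: state=(-1.852, 0.918)
t=18.000: state=(-1.768, 0.723)
t=18.720: state=(-1.706, 0.598)
largest grid value and its neighbours: w(12.540)=1.63023, w(12.560)=1.63024, w(12.580)=1.63024
parabola through these three points peaks at t≈12.566 with w≈1.63024

max w = 1.630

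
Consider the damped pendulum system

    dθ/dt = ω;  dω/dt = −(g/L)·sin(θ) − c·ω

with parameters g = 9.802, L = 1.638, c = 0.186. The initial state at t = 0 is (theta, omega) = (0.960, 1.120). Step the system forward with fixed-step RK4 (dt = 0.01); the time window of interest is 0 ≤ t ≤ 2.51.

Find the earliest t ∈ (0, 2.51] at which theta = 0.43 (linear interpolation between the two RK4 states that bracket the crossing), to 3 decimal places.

t=0.000: state=(0.960, 1.120)
step 1 (dt=0.01): k1=(1.120, -5.110), k2=(1.094, -5.125), k3=(1.094, -5.124), k4=(1.069, -5.138); state += dt/6·(k1+2k2+2k3+k4)
t=0.010: state=(0.971, 1.069)
t=0.020: state=(0.981, 1.017)
t=0.030: state=(0.991, 0.965)
continuing one RK4 step at a time; state shown every 10 steps (Δt=0.1):
t=0.100: state=(1.046, 0.598)
t=0.200: state=(1.079, 0.068)
t=0.300: state=(1.060, -0.454)
t=0.400: state=(0.989, -0.954)
t=0.500: state=(0.870, -1.413)
t=0.600: state=(0.709, -1.808)
t=0.700: state=(0.512, -2.115)
t=0.730: state=(0.447, -2.186)
next step: t=0.740: state=(0.425, -2.207) — theta has crossed 0.43
linear interpolation between t=0.730 (0.44724) and t=0.740 (0.42527) → t≈0.738

t = 0.738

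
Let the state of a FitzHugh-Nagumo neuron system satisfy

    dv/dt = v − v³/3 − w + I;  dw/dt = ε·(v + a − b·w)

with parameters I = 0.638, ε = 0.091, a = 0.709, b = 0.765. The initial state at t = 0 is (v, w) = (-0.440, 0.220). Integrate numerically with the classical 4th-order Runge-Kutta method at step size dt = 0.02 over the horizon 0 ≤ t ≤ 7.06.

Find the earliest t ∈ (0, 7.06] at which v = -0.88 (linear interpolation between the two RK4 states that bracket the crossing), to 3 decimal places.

t = 6.169

t=0.000: state=(-0.440, 0.220)
step 1 (dt=0.02): k1=(0.006, 0.009), k2=(0.006, 0.009), k3=(0.006, 0.009), k4=(0.006, 0.009); state += dt/6·(k1+2k2+2k3+k4)
t=0.020: state=(-0.440, 0.220)
t=0.040: state=(-0.440, 0.220)
t=0.060: state=(-0.440, 0.221)
continuing one RK4 step at a time; state shown every 25 steps (Δt=0.5):
t=0.500: state=(-0.437, 0.225)
t=1.000: state=(-0.436, 0.229)
t=1.500: state=(-0.437, 0.233)
t=2.000: state=(-0.441, 0.237)
t=2.500: state=(-0.450, 0.241)
t=3.000: state=(-0.465, 0.244)
t=3.500: state=(-0.489, 0.246)
t=4.000: state=(-0.524, 0.247)
t=4.500: state=(-0.575, 0.246)
t=5.000: state=(-0.644, 0.242)
t=5.500: state=(-0.734, 0.234)
t=6.000: state=(-0.841, 0.223)
t=6.160: state=(-0.878, 0.218)
next step: t=6.180: state=(-0.883, 0.218) — v has crossed -0.88
linear interpolation between t=6.160 (-0.87785) and t=6.180 (-0.88251) → t≈6.169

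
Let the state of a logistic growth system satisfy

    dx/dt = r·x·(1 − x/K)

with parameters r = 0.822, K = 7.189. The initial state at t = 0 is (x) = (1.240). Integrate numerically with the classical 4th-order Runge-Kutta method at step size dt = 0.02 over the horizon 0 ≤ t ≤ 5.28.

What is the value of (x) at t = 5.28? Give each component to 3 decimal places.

(x) = (6.766)

t=0.000: state=(1.240)
step 1 (dt=0.02): k1=(0.843), k2=(0.848), k3=(0.848), k4=(0.853); state += dt/6·(k1+2k2+2k3+k4)
t=0.020: state=(1.257)
t=0.040: state=(1.274)
t=0.060: state=(1.291)
continuing one RK4 step at a time; state shown every 10 steps (Δt=0.2):
t=0.200: state=(1.418)
t=0.400: state=(1.614)
t=0.600: state=(1.829)
t=0.800: state=(2.062)
t=1.000: state=(2.312)
t=1.200: state=(2.578)
t=1.400: state=(2.855)
t=1.600: state=(3.142)
t=1.800: state=(3.436)
t=2.000: state=(3.731)
t=2.200: state=(4.024)
t=2.400: state=(4.312)
t=2.600: state=(4.591)
t=2.800: state=(4.857)
t=3.000: state=(5.108)
t=3.200: state=(5.342)
t=3.400: state=(5.559)
t=3.600: state=(5.757)
t=3.800: state=(5.936)
t=4.000: state=(6.097)
t=4.200: state=(6.241)
t=4.400: state=(6.368)
t=4.600: state=(6.480)
t=4.800: state=(6.579)
t=5.000: state=(6.664)
t=5.200: state=(6.739)
t=5.280: state=(6.766)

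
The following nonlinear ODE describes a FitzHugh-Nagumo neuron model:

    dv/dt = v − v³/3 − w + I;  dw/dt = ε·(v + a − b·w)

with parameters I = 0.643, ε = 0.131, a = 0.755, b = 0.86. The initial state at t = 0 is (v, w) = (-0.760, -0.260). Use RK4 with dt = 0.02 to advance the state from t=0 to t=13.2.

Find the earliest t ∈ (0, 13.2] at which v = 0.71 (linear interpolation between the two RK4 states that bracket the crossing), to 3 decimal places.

t=0.000: state=(-0.760, -0.260)
step 1 (dt=0.02): k1=(0.289, 0.029), k2=(0.290, 0.029), k3=(0.290, 0.029), k4=(0.291, 0.029); state += dt/6·(k1+2k2+2k3+k4)
t=0.020: state=(-0.754, -0.259)
t=0.040: state=(-0.748, -0.259)
t=0.060: state=(-0.742, -0.258)
continuing one RK4 step at a time; state shown every 25 steps (Δt=0.5):
t=0.500: state=(-0.601, -0.241)
t=1.000: state=(-0.395, -0.212)
t=1.500: state=(-0.103, -0.168)
t=2.000: state=(0.338, -0.104)
t=2.300: state=(0.693, -0.052)
next step: t=2.320: state=(0.719, -0.048) — v has crossed 0.71
linear interpolation between t=2.300 (0.69336) and t=2.320 (0.71900) → t≈2.313

t = 2.313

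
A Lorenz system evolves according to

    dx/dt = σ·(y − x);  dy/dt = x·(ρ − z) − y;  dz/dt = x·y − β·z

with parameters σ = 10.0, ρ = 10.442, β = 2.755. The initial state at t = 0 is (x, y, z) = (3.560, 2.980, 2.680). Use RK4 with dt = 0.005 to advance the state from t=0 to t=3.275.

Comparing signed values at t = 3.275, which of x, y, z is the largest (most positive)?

t=0.000: state=(3.560, 2.980, 2.680)
step 1 (dt=0.005): k1=(-5.800, 24.653, 3.225), k2=(-5.039, 24.450, 3.378), k3=(-5.063, 24.464, 3.381), k4=(-4.324, 24.274, 3.536); state += dt/6·(k1+2k2+2k3+k4)
t=0.005: state=(3.535, 3.102, 2.697)
t=0.010: state=(3.517, 3.223, 2.715)
t=0.015: state=(3.505, 3.342, 2.735)
continuing one RK4 step at a time; state shown every 40 steps (Δt=0.2):
t=0.200: state=(5.699, 7.611, 5.371)
t=0.400: state=(8.064, 7.599, 12.753)
t=0.600: state=(4.666, 2.831, 12.183)
t=0.800: state=(2.674, 2.430, 8.245)
t=1.000: state=(3.134, 3.766, 6.067)
t=1.200: state=(5.038, 6.220, 6.729)
t=1.400: state=(6.820, 7.032, 10.566)
t=1.600: state=(5.547, 4.432, 11.662)
t=1.800: state=(3.893, 3.504, 9.325)
t=2.000: state=(3.950, 4.335, 7.630)
t=2.200: state=(5.140, 5.837, 8.026)
t=2.400: state=(6.083, 6.163, 10.126)
t=2.600: state=(5.402, 4.807, 10.737)
t=2.800: state=(4.450, 4.200, 9.428)
t=3.000: state=(4.482, 4.731, 8.416)
t=3.200: state=(5.206, 5.594, 8.757)
t=3.275: state=(5.466, 5.759, 9.185)
compare at T: x=5.466, y=5.759, z=9.185

largest component: z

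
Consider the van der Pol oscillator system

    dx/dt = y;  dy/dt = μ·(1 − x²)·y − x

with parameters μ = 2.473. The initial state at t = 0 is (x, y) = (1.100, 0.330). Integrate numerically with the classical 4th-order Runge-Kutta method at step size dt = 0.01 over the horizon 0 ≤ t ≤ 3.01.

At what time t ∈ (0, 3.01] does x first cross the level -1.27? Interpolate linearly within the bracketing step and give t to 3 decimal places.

t = 1.942

t=0.000: state=(1.100, 0.330)
step 1 (dt=0.01): k1=(0.330, -1.271), k2=(0.324, -1.273), k3=(0.324, -1.273), k4=(0.317, -1.274); state += dt/6·(k1+2k2+2k3+k4)
t=0.010: state=(1.103, 0.317)
t=0.020: state=(1.106, 0.305)
t=0.030: state=(1.109, 0.292)
continuing one RK4 step at a time; state shown every 10 steps (Δt=0.1):
t=0.100: state=(1.127, 0.203)
t=0.200: state=(1.141, 0.079)
t=0.300: state=(1.143, -0.036)
t=0.400: state=(1.134, -0.144)
t=0.500: state=(1.114, -0.244)
t=0.600: state=(1.085, -0.339)
t=0.700: state=(1.047, -0.432)
t=0.800: state=(0.999, -0.529)
t=0.900: state=(0.941, -0.635)
t=1.000: state=(0.871, -0.756)
t=1.100: state=(0.788, -0.903)
t=1.200: state=(0.689, -1.088)
t=1.300: state=(0.569, -1.331)
t=1.400: state=(0.420, -1.657)
t=1.500: state=(0.234, -2.101)
t=1.600: state=(-0.005, -2.692)
t=1.700: state=(-0.309, -3.405)
t=1.800: state=(-0.684, -4.044)
t=1.900: state=(-1.100, -4.150)
t=1.940: state=(-1.262, -3.943)
next step: t=1.950: state=(-1.302, -3.868) — x has crossed -1.27
linear interpolation between t=1.940 (-1.26244) and t=1.950 (-1.30151) → t≈1.942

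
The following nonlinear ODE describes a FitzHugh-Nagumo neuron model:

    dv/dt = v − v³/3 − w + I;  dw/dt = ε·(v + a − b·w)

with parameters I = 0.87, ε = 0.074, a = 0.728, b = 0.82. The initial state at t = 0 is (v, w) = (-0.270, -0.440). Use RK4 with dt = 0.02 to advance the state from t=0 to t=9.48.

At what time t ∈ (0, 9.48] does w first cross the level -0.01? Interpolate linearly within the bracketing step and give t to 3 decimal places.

t = 2.545

t=0.000: state=(-0.270, -0.440)
step 1 (dt=0.02): k1=(1.047, 0.061), k2=(1.056, 0.061), k3=(1.056, 0.061), k4=(1.065, 0.062); state += dt/6·(k1+2k2+2k3+k4)
t=0.020: state=(-0.249, -0.439)
t=0.040: state=(-0.227, -0.438)
t=0.060: state=(-0.206, -0.436)
continuing one RK4 step at a time; state shown every 25 steps (Δt=0.5):
t=0.500: state=(0.393, -0.399)
t=1.000: state=(1.303, -0.330)
t=1.500: state=(1.921, -0.233)
t=2.000: state=(2.076, -0.126)
t=2.500: state=(2.081, -0.019)
t=2.540: state=(2.080, -0.011)
next step: t=2.560: state=(2.079, -0.007) — w has crossed -0.01
linear interpolation between t=2.540 (-0.01102) and t=2.560 (-0.00685) → t≈2.545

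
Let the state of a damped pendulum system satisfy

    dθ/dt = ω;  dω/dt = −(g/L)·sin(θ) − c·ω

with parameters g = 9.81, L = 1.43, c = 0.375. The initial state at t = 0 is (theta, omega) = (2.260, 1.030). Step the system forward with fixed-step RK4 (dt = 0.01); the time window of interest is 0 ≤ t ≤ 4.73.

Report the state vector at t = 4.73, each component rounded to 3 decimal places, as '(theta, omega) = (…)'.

t=0.000: state=(2.260, 1.030)
step 1 (dt=0.01): k1=(1.030, -5.681), k2=(1.002, -5.647), k3=(1.002, -5.648), k4=(0.974, -5.615); state += dt/6·(k1+2k2+2k3+k4)
t=0.010: state=(2.270, 0.974)
t=0.020: state=(2.279, 0.918)
t=0.030: state=(2.288, 0.862)
continuing one RK4 step at a time; state shown every 20 steps (Δt=0.2):
t=0.200: state=(2.360, -0.005)
t=0.400: state=(2.263, -0.966)
t=0.600: state=(1.967, -2.012)
t=0.800: state=(1.451, -3.158)
t=1.000: state=(0.718, -4.079)
t=1.200: state=(-0.124, -4.155)
t=1.400: state=(-0.874, -3.214)
t=1.600: state=(-1.377, -1.786)
t=1.800: state=(-1.588, -0.340)
t=2.000: state=(-1.520, 1.006)
t=2.200: state=(-1.194, 2.224)
t=2.400: state=(-0.652, 3.113)
t=2.600: state=(0.004, 3.301)
t=2.800: state=(0.611, 2.650)
t=3.000: state=(1.029, 1.479)
t=3.200: state=(1.195, 0.176)
t=3.400: state=(1.104, -1.053)
t=3.600: state=(0.788, -2.056)
t=3.800: state=(0.313, -2.599)
t=4.000: state=(-0.206, -2.474)
t=4.200: state=(-0.636, -1.741)
t=4.400: state=(-0.882, -0.690)
t=4.600: state=(-0.909, 0.407)
t=4.730: state=(-0.813, 1.051)

(theta, omega) = (-0.813, 1.051)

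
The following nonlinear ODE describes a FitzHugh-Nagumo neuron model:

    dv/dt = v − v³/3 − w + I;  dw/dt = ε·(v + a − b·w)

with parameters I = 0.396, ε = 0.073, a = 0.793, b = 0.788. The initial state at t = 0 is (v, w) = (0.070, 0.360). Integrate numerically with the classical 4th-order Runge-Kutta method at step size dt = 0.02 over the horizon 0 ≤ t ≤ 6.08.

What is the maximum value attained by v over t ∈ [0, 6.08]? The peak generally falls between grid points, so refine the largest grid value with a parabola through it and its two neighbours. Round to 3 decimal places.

max v = 1.489

t=0.000: state=(0.070, 0.360)
step 1 (dt=0.02): k1=(0.106, 0.042), k2=(0.107, 0.042), k3=(0.107, 0.042), k4=(0.107, 0.042); state += dt/6·(k1+2k2+2k3+k4)
t=0.020: state=(0.072, 0.361)
t=0.040: state=(0.074, 0.362)
t=0.060: state=(0.076, 0.363)
continuing one RK4 step at a time; state shown every 10 steps (Δt=0.2):
t=0.200: state=(0.093, 0.369)
t=0.400: state=(0.118, 0.377)
t=0.600: state=(0.147, 0.387)
t=0.800: state=(0.181, 0.396)
t=1.000: state=(0.219, 0.406)
t=1.200: state=(0.263, 0.416)
t=1.400: state=(0.314, 0.427)
t=1.600: state=(0.372, 0.439)
t=1.800: state=(0.439, 0.451)
t=2.000: state=(0.515, 0.464)
t=2.200: state=(0.599, 0.479)
t=2.400: state=(0.692, 0.494)
t=2.600: state=(0.792, 0.511)
t=2.800: state=(0.896, 0.529)
t=3.000: state=(1.000, 0.548)
t=3.200: state=(1.100, 0.568)
t=3.400: state=(1.192, 0.590)
t=3.600: state=(1.273, 0.613)
t=3.800: state=(1.340, 0.636)
t=4.000: state=(1.392, 0.660)
t=4.200: state=(1.431, 0.685)
t=4.400: state=(1.459, 0.709)
t=4.600: state=(1.476, 0.734)
t=4.800: state=(1.486, 0.759)
t=5.000: state=(1.489, 0.783)
t=5.200: state=(1.487, 0.807)
t=5.400: state=(1.481, 0.831)
t=5.600: state=(1.472, 0.855)
t=5.800: state=(1.461, 0.878)
t=6.000: state=(1.448, 0.900)
t=6.080: state=(1.443, 0.909)
largest grid value and its neighbours: v(5.000)=1.48874, v(5.020)=1.48875, v(5.040)=1.48871
parabola through these three points peaks at t≈5.015 with v≈1.48875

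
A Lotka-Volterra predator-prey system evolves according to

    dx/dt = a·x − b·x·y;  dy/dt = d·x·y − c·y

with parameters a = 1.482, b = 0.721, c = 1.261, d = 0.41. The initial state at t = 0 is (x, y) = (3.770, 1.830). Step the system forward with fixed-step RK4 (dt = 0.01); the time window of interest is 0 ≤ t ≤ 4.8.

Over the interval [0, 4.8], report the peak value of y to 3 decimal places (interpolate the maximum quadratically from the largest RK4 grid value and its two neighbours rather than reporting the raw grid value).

t=0.000: state=(3.770, 1.830)
step 1 (dt=0.01): k1=(0.613, 0.521), k2=(0.606, 0.524), k3=(0.606, 0.524), k4=(0.600, 0.527); state += dt/6·(k1+2k2+2k3+k4)
t=0.010: state=(3.776, 1.835)
t=0.020: state=(3.782, 1.841)
t=0.030: state=(3.788, 1.846)
continuing one RK4 step at a time; state shown every 20 steps (Δt=0.2):
t=0.200: state=(3.863, 1.945)
t=0.400: state=(3.888, 2.078)
t=0.600: state=(3.837, 2.218)
t=0.800: state=(3.711, 2.350)
t=1.000: state=(3.528, 2.458)
t=1.200: state=(3.311, 2.529)
t=1.400: state=(3.085, 2.554)
t=1.600: state=(2.874, 2.534)
t=1.800: state=(2.693, 2.473)
t=2.000: state=(2.551, 2.382)
t=2.200: state=(2.453, 2.272)
t=2.400: state=(2.398, 2.153)
t=2.600: state=(2.385, 2.035)
t=2.800: state=(2.411, 1.925)
t=3.000: state=(2.475, 1.827)
t=3.200: state=(2.573, 1.746)
t=3.400: state=(2.704, 1.684)
t=3.600: state=(2.861, 1.644)
t=3.800: state=(3.041, 1.627)
t=4.000: state=(3.234, 1.635)
t=4.200: state=(3.429, 1.670)
t=4.400: state=(3.610, 1.732)
t=4.600: state=(3.759, 1.821)
t=4.800: state=(3.858, 1.935)
largest grid value and its neighbours: y(1.400)=2.55402, y(1.410)=2.55406, y(1.420)=2.55399
parabola through these three points peaks at t≈1.408 with y≈2.55406

max y = 2.554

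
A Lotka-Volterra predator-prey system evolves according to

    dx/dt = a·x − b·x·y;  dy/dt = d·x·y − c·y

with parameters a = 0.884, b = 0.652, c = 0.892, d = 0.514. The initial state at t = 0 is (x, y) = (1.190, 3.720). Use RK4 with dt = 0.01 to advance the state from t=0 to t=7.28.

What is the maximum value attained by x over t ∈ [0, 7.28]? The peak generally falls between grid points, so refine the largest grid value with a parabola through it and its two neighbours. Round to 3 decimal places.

t=0.000: state=(1.190, 3.720)
step 1 (dt=0.01): k1=(-1.834, -1.043), k2=(-1.816, -1.059), k3=(-1.816, -1.059), k4=(-1.798, -1.075); state += dt/6·(k1+2k2+2k3+k4)
t=0.010: state=(1.172, 3.709)
t=0.020: state=(1.154, 3.699)
t=0.030: state=(1.137, 3.687)
continuing one RK4 step at a time; state shown every 25 steps (Δt=0.25):
t=0.250: state=(0.831, 3.382)
t=0.500: state=(0.617, 2.967)
t=0.750: state=(0.491, 2.547)
t=1.000: state=(0.418, 2.160)
t=1.250: state=(0.377, 1.818)
t=1.500: state=(0.358, 1.525)
t=1.750: state=(0.356, 1.277)
t=2.000: state=(0.367, 1.070)
t=2.250: state=(0.390, 0.899)
t=2.500: state=(0.425, 0.758)
t=2.750: state=(0.473, 0.642)
t=3.000: state=(0.536, 0.548)
t=3.250: state=(0.615, 0.472)
t=3.500: state=(0.714, 0.411)
t=3.750: state=(0.837, 0.364)
t=4.000: state=(0.987, 0.327)
t=4.250: state=(1.169, 0.300)
t=4.500: state=(1.391, 0.283)
t=4.750: state=(1.658, 0.275)
t=5.000: state=(1.977, 0.278)
t=5.250: state=(2.354, 0.294)
t=5.500: state=(2.793, 0.327)
t=5.750: state=(3.288, 0.387)
t=6.000: state=(3.822, 0.488)
t=6.250: state=(4.346, 0.661)
t=6.500: state=(4.764, 0.951)
t=6.750: state=(4.911, 1.422)
t=7.000: state=(4.607, 2.109)
t=7.250: state=(3.817, 2.911)
t=7.280: state=(3.699, 3.004)
largest grid value and its neighbours: x(6.710)=4.91373, x(6.720)=4.91415, x(6.730)=4.91385
parabola through these three points peaks at t≈6.721 with x≈4.91415

max x = 4.914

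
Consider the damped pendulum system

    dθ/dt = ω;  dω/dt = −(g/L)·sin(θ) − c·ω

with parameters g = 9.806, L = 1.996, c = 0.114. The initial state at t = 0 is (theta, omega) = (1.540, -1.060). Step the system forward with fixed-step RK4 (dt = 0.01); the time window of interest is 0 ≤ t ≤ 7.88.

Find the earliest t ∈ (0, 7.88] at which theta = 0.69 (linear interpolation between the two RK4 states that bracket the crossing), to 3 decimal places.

t = 0.423

t=0.000: state=(1.540, -1.060)
step 1 (dt=0.01): k1=(-1.060, -4.790), k2=(-1.084, -4.786), k3=(-1.084, -4.786), k4=(-1.108, -4.782); state += dt/6·(k1+2k2+2k3+k4)
t=0.010: state=(1.529, -1.108)
t=0.020: state=(1.518, -1.156)
t=0.030: state=(1.506, -1.203)
t=0.420: state=(0.699, -2.817)
next step: t=0.430: state=(0.670, -2.845) — theta has crossed 0.69
linear interpolation between t=0.420 (0.69874) and t=0.430 (0.67043) → t≈0.423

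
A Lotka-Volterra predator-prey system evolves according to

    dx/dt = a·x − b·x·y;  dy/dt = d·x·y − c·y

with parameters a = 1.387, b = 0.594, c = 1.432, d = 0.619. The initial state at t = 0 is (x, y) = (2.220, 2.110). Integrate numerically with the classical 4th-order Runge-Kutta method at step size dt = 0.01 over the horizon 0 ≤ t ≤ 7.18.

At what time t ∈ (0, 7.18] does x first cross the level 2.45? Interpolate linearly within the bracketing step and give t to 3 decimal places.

t=0.000: state=(2.220, 2.110)
step 1 (dt=0.01): k1=(0.297, -0.122), k2=(0.298, -0.120), k3=(0.298, -0.120), k4=(0.299, -0.118); state += dt/6·(k1+2k2+2k3+k4)
t=0.010: state=(2.223, 2.109)
t=0.020: state=(2.226, 2.108)
t=0.030: state=(2.229, 2.107)
continuing one RK4 step at a time; state shown every 25 steps (Δt=0.25):
t=0.250: state=(2.299, 2.092)
t=0.500: state=(2.383, 2.101)
t=0.710: state=(2.449, 2.130)
next step: t=0.720: state=(2.452, 2.131) — x has crossed 2.45
linear interpolation between t=0.710 (2.44946) and t=0.720 (2.45243) → t≈0.712

t = 0.712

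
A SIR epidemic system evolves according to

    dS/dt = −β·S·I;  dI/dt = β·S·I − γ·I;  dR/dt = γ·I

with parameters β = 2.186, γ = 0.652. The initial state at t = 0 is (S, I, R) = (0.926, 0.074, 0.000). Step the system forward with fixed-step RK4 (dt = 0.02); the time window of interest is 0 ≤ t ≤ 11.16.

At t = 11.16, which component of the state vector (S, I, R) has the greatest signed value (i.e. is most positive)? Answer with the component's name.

largest component: R

t=0.000: state=(0.926, 0.074, 0.000)
step 1 (dt=0.02): k1=(-0.150, 0.102, 0.048), k2=(-0.152, 0.103, 0.049), k3=(-0.152, 0.103, 0.049), k4=(-0.153, 0.104, 0.050); state += dt/6·(k1+2k2+2k3+k4)
t=0.020: state=(0.923, 0.076, 0.001)
t=0.040: state=(0.920, 0.078, 0.002)
t=0.060: state=(0.917, 0.080, 0.003)
continuing one RK4 step at a time; state shown every 25 steps (Δt=0.5):
t=0.500: state=(0.826, 0.140, 0.034)
t=1.000: state=(0.676, 0.230, 0.094)
t=1.500: state=(0.500, 0.316, 0.184)
t=2.000: state=(0.344, 0.361, 0.295)
t=2.500: state=(0.232, 0.355, 0.413)
t=3.000: state=(0.160, 0.316, 0.523)
t=3.500: state=(0.116, 0.265, 0.618)
t=4.000: state=(0.090, 0.214, 0.696)
t=4.500: state=(0.073, 0.169, 0.758)
t=5.000: state=(0.062, 0.131, 0.807)
t=5.500: state=(0.055, 0.101, 0.845)
t=6.000: state=(0.050, 0.077, 0.874)
t=6.500: state=(0.046, 0.059, 0.895)
t=7.000: state=(0.043, 0.044, 0.912)
t=7.500: state=(0.042, 0.034, 0.925)
t=8.000: state=(0.040, 0.025, 0.934)
t=8.500: state=(0.039, 0.019, 0.941)
t=9.000: state=(0.039, 0.014, 0.947)
t=9.500: state=(0.038, 0.011, 0.951)
t=10.000: state=(0.038, 0.008, 0.954)
t=10.500: state=(0.038, 0.006, 0.956)
t=11.000: state=(0.037, 0.005, 0.958)
t=11.160: state=(0.037, 0.004, 0.959)
compare at T: S=0.037, I=0.004, R=0.959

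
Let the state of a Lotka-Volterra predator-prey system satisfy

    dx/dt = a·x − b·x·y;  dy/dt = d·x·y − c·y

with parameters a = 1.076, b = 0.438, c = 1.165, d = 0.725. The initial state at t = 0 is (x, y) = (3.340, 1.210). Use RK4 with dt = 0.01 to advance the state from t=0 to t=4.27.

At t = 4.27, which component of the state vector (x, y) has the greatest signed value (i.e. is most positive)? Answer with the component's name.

t=0.000: state=(3.340, 1.210)
step 1 (dt=0.01): k1=(1.824, 1.520), k2=(1.818, 1.538), k3=(1.817, 1.538), k4=(1.811, 1.556); state += dt/6·(k1+2k2+2k3+k4)
t=0.010: state=(3.358, 1.225)
t=0.020: state=(3.376, 1.241)
t=0.030: state=(3.394, 1.257)
continuing one RK4 step at a time; state shown every 20 steps (Δt=0.2):
t=0.200: state=(3.668, 1.595)
t=0.400: state=(3.861, 2.185)
t=0.600: state=(3.817, 3.031)
t=0.800: state=(3.469, 4.087)
t=1.000: state=(2.869, 5.138)
t=1.200: state=(2.189, 5.871)
t=1.400: state=(1.600, 6.111)
t=1.600: state=(1.169, 5.906)
t=1.800: state=(0.882, 5.420)
t=2.000: state=(0.698, 4.810)
t=2.200: state=(0.584, 4.179)
t=2.400: state=(0.516, 3.583)
t=2.600: state=(0.479, 3.050)
t=2.800: state=(0.464, 2.586)
t=3.000: state=(0.467, 2.191)
t=3.200: state=(0.485, 1.860)
t=3.400: state=(0.518, 1.584)
t=3.600: state=(0.564, 1.357)
t=3.800: state=(0.627, 1.172)
t=4.000: state=(0.706, 1.022)
t=4.200: state=(0.805, 0.903)
t=4.270: state=(0.845, 0.868)
compare at T: x=0.845, y=0.868

largest component: y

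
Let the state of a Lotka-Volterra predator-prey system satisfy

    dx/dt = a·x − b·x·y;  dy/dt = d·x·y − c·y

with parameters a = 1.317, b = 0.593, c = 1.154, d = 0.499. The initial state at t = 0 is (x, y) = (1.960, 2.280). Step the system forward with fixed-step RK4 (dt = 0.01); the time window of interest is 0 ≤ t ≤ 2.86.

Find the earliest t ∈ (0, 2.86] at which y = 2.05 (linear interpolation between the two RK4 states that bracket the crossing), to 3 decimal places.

t=0.000: state=(1.960, 2.280)
step 1 (dt=0.01): k1=(-0.069, -0.401), k2=(-0.066, -0.401), k3=(-0.066, -0.401), k4=(-0.064, -0.401); state += dt/6·(k1+2k2+2k3+k4)
t=0.010: state=(1.959, 2.276)
t=0.020: state=(1.959, 2.272)
t=0.030: state=(1.958, 2.268)
continuing one RK4 step at a time; state shown every 10 steps (Δt=0.1):
t=0.100: state=(1.955, 2.240)
t=0.200: state=(1.956, 2.200)
t=0.300: state=(1.960, 2.162)
t=0.400: state=(1.969, 2.124)
t=0.500: state=(1.983, 2.089)
t=0.600: state=(2.000, 2.056)
t=0.610: state=(2.002, 2.053)
next step: t=0.620: state=(2.004, 2.049) — y has crossed 2.05
linear interpolation between t=0.610 (2.05258) and t=0.620 (2.04942) → t≈0.618

t = 0.618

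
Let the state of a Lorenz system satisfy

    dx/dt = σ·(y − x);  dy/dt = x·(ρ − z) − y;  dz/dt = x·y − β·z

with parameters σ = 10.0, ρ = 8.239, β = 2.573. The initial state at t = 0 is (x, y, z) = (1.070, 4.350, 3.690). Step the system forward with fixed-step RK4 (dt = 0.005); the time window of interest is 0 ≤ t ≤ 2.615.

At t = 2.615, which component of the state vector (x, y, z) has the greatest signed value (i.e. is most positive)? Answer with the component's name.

largest component: z

t=0.000: state=(1.070, 4.350, 3.690)
step 1 (dt=0.005): k1=(32.800, 0.517, -4.840), k2=(31.993, 0.903, -4.451), k3=(32.023, 0.892, -4.461), k4=(31.243, 1.269, -4.081); state += dt/6·(k1+2k2+2k3+k4)
t=0.005: state=(1.230, 4.354, 3.668)
t=0.010: state=(1.383, 4.363, 3.649)
t=0.015: state=(1.528, 4.374, 3.634)
continuing one RK4 step at a time; state shown every 20 steps (Δt=0.1):
t=0.100: state=(3.320, 4.955, 3.824)
t=0.200: state=(4.735, 5.988, 4.947)
t=0.300: state=(5.797, 6.606, 6.825)
t=0.400: state=(6.216, 6.198, 8.755)
t=0.500: state=(5.771, 4.960, 9.755)
t=0.600: state=(4.787, 3.734, 9.546)
t=0.700: state=(3.828, 3.015, 8.632)
t=0.800: state=(3.206, 2.775, 7.549)
t=0.900: state=(2.950, 2.856, 6.587)
t=1.000: state=(2.991, 3.157, 5.872)
t=1.100: state=(3.261, 3.627, 5.472)
t=1.200: state=(3.704, 4.213, 5.437)
t=1.300: state=(4.250, 4.814, 5.798)
t=1.400: state=(4.784, 5.259, 6.511)
t=1.500: state=(5.144, 5.365, 7.388)
t=1.600: state=(5.197, 5.079, 8.117)
t=1.700: state=(4.936, 4.558, 8.435)
t=1.800: state=(4.504, 4.051, 8.304)
t=1.900: state=(4.085, 3.719, 7.878)
t=2.000: state=(3.799, 3.599, 7.349)
t=2.100: state=(3.687, 3.661, 6.870)
t=2.200: state=(3.738, 3.860, 6.537)
t=2.300: state=(3.916, 4.142, 6.404)
t=2.400: state=(4.171, 4.445, 6.486)
t=2.500: state=(4.439, 4.689, 6.757)
t=2.600: state=(4.647, 4.803, 7.136)
t=2.615: state=(4.669, 4.806, 7.196)
compare at T: x=4.669, y=4.806, z=7.196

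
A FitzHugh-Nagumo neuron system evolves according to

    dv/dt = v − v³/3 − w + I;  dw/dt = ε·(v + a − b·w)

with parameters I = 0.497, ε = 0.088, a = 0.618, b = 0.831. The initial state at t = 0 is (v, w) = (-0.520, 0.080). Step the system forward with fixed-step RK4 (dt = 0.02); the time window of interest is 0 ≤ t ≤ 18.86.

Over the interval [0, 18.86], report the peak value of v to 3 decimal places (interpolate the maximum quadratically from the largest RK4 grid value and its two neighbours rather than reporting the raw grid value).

max v = 1.860

t=0.000: state=(-0.520, 0.080)
step 1 (dt=0.02): k1=(-0.056, 0.003), k2=(-0.057, 0.003), k3=(-0.057, 0.003), k4=(-0.057, 0.003); state += dt/6·(k1+2k2+2k3+k4)
t=0.020: state=(-0.521, 0.080)
t=0.040: state=(-0.522, 0.080)
t=0.060: state=(-0.523, 0.080)
continuing one RK4 step at a time; state shown every 50 steps (Δt=1):
t=1.000: state=(-0.602, 0.080)
t=2.000: state=(-0.749, 0.069)
t=3.000: state=(-0.952, 0.045)
t=4.000: state=(-1.142, 0.005)
t=5.000: state=(-1.247, -0.045)
t=6.000: state=(-1.270, -0.097)
t=7.000: state=(-1.245, -0.144)
t=8.000: state=(-1.196, -0.185)
t=9.000: state=(-1.133, -0.219)
t=10.000: state=(-1.061, -0.244)
t=11.000: state=(-0.976, -0.261)
t=12.000: state=(-0.874, -0.269)
t=13.000: state=(-0.741, -0.266)
t=14.000: state=(-0.541, -0.250)
t=15.000: state=(-0.164, -0.211)
t=16.000: state=(0.699, -0.126)
t=17.000: state=(1.713, 0.044)
t=18.000: state=(1.857, 0.248)
t=18.860: state=(1.806, 0.413)
largest grid value and its neighbours: v(17.800)=1.85965, v(17.820)=1.85970, v(17.840)=1.85968
parabola through these three points peaks at t≈17.823 with v≈1.85971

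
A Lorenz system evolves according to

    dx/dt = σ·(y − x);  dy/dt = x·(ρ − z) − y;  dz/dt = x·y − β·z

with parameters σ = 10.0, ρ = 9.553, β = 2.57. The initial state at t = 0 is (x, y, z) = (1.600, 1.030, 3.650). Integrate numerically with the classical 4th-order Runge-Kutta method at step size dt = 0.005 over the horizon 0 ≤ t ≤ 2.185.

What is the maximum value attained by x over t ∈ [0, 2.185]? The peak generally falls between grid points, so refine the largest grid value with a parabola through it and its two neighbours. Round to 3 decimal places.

t=0.000: state=(1.600, 1.030, 3.650)
step 1 (dt=0.005): k1=(-5.700, 8.415, -7.732), k2=(-5.347, 8.340, -7.664), k3=(-5.358, 8.345, -7.664), k4=(-5.015, 8.275, -7.596); state += dt/6·(k1+2k2+2k3+k4)
t=0.005: state=(1.573, 1.072, 3.612)
t=0.010: state=(1.550, 1.113, 3.574)
t=0.015: state=(1.529, 1.153, 3.537)
continuing one RK4 step at a time; state shown every 20 steps (Δt=0.1):
t=0.100: state=(1.531, 1.821, 3.013)
t=0.200: state=(2.049, 2.776, 2.691)
t=0.300: state=(2.983, 4.129, 2.850)
t=0.400: state=(4.344, 5.903, 3.843)
t=0.500: state=(5.989, 7.610, 6.128)
t=0.600: state=(7.255, 7.974, 9.470)
t=0.700: state=(7.164, 6.258, 12.002)
t=0.800: state=(5.723, 3.975, 12.179)
t=0.900: state=(4.075, 2.658, 10.796)
t=1.000: state=(3.001, 2.269, 9.084)
t=1.100: state=(2.560, 2.376, 7.577)
t=1.200: state=(2.577, 2.775, 6.433)
t=1.300: state=(2.930, 3.428, 5.723)
t=1.400: state=(3.563, 4.324, 5.537)
t=1.500: state=(4.425, 5.365, 6.003)
t=1.600: state=(5.365, 6.248, 7.190)
t=1.700: state=(6.056, 6.487, 8.838)
t=1.800: state=(6.132, 5.845, 10.210)
t=1.900: state=(5.552, 4.752, 10.636)
t=2.000: state=(4.697, 3.861, 10.147)
t=2.100: state=(3.987, 3.432, 9.215)
t=2.185: state=(3.643, 3.387, 8.387)
largest grid value and its neighbours: x(0.640)=7.41825, x(0.645)=7.42014, x(0.650)=7.41777
parabola through these three points peaks at t≈0.645 with x≈7.42014

max x = 7.420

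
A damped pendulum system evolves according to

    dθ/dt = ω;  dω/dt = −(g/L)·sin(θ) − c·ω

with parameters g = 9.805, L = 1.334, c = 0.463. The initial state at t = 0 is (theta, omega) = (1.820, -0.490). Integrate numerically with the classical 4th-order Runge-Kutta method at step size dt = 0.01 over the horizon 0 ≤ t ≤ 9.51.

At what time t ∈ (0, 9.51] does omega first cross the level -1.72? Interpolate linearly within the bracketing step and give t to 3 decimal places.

t = 0.183

t=0.000: state=(1.820, -0.490)
step 1 (dt=0.01): k1=(-0.490, -6.896), k2=(-0.524, -6.885), k3=(-0.524, -6.885), k4=(-0.559, -6.874); state += dt/6·(k1+2k2+2k3+k4)
t=0.010: state=(1.815, -0.559)
t=0.020: state=(1.809, -0.627)
t=0.030: state=(1.802, -0.696)
t=0.180: state=(1.622, -1.700)
next step: t=0.190: state=(1.605, -1.766) — omega has crossed -1.72
linear interpolation between t=0.180 (-1.70045) and t=0.190 (-1.76585) → t≈0.183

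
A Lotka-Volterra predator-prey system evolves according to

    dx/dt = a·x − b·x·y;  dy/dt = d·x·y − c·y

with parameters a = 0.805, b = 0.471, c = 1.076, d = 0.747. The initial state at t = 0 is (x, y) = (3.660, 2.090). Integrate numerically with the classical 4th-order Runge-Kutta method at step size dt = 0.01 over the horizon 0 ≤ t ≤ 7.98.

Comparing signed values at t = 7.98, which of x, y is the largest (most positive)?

largest component: y

t=0.000: state=(3.660, 2.090)
step 1 (dt=0.01): k1=(-0.657, 3.465), k2=(-0.686, 3.489), k3=(-0.686, 3.489), k4=(-0.715, 3.512); state += dt/6·(k1+2k2+2k3+k4)
t=0.010: state=(3.653, 2.125)
t=0.020: state=(3.646, 2.160)
t=0.030: state=(3.638, 2.196)
continuing one RK4 step at a time; state shown every 50 steps (Δt=0.5):
t=0.500: state=(2.645, 4.116)
t=1.000: state=(1.304, 4.939)
t=1.500: state=(0.662, 4.084)
t=2.000: state=(0.436, 2.905)
t=2.500: state=(0.370, 1.966)
t=3.000: state=(0.377, 1.317)
t=3.500: state=(0.437, 0.894)
t=4.000: state=(0.547, 0.626)
t=4.500: state=(0.721, 0.462)
t=5.000: state=(0.979, 0.370)
t=5.500: state=(1.350, 0.332)
t=6.000: state=(1.865, 0.352)
t=6.500: state=(2.539, 0.466)
t=7.000: state=(3.292, 0.809)
t=7.500: state=(3.697, 1.783)
t=7.980: state=(2.977, 3.659)
compare at T: x=2.977, y=3.659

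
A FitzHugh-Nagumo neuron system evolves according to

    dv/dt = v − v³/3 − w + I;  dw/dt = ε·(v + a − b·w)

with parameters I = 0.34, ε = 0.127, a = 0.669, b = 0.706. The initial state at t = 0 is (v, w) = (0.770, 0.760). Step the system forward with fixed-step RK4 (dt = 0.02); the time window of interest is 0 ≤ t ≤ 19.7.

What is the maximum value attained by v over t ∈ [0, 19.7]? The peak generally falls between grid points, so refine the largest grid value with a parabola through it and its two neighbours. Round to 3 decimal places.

max v = 0.999

t=0.000: state=(0.770, 0.760)
step 1 (dt=0.02): k1=(0.198, 0.115), k2=(0.197, 0.115), k3=(0.197, 0.115), k4=(0.197, 0.115); state += dt/6·(k1+2k2+2k3+k4)
t=0.020: state=(0.774, 0.762)
t=0.040: state=(0.778, 0.765)
t=0.060: state=(0.782, 0.767)
continuing one RK4 step at a time; state shown every 50 steps (Δt=1):
t=1.000: state=(0.936, 0.881)
t=2.000: state=(0.999, 1.005)
t=3.000: state=(0.941, 1.119)
t=4.000: state=(0.761, 1.209)
t=5.000: state=(0.380, 1.259)
t=6.000: state=(-0.540, 1.230)
t=7.000: state=(-1.788, 1.054)
t=8.000: state=(-1.947, 0.812)
t=9.000: state=(-1.878, 0.591)
t=10.000: state=(-1.798, 0.399)
t=11.000: state=(-1.718, 0.232)
t=12.000: state=(-1.639, 0.090)
t=13.000: state=(-1.561, -0.031)
t=14.000: state=(-1.484, -0.132)
t=15.000: state=(-1.407, -0.215)
t=16.000: state=(-1.331, -0.281)
t=17.000: state=(-1.255, -0.333)
t=18.000: state=(-1.178, -0.371)
t=19.000: state=(-1.099, -0.396)
t=19.700: state=(-1.043, -0.406)
largest grid value and its neighbours: v(2.000)=0.99903, v(2.020)=0.99903, v(2.040)=0.99899
parabola through these three points peaks at t≈2.012 with v≈0.99903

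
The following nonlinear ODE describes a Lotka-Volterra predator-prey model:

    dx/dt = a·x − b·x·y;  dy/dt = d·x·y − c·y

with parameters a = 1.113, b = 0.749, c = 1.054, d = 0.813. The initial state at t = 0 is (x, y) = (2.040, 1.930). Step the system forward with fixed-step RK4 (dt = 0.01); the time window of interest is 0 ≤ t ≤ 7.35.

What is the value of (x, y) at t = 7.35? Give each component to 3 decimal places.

t=0.000: state=(2.040, 1.930)
step 1 (dt=0.01): k1=(-0.678, 1.167), k2=(-0.686, 1.165), k3=(-0.686, 1.165), k4=(-0.694, 1.163); state += dt/6·(k1+2k2+2k3+k4)
t=0.010: state=(2.033, 1.942)
t=0.020: state=(2.026, 1.953)
t=0.030: state=(2.019, 1.965)
continuing one RK4 step at a time; state shown every 25 steps (Δt=0.25):
t=0.250: state=(1.829, 2.200)
t=0.500: state=(1.569, 2.388)
t=0.750: state=(1.314, 2.459)
t=1.000: state=(1.098, 2.412)
t=1.250: state=(0.934, 2.277)
t=1.500: state=(0.819, 2.089)
t=1.750: state=(0.746, 1.881)
t=2.000: state=(0.707, 1.674)
t=2.250: state=(0.695, 1.483)
t=2.500: state=(0.707, 1.313)
t=2.750: state=(0.740, 1.168)
t=3.000: state=(0.795, 1.049)
t=3.250: state=(0.871, 0.954)
t=3.500: state=(0.968, 0.883)
t=3.750: state=(1.089, 0.836)
t=4.000: state=(1.233, 0.813)
t=4.250: state=(1.399, 0.816)
t=4.500: state=(1.582, 0.849)
t=4.750: state=(1.772, 0.917)
t=5.000: state=(1.952, 1.029)
t=5.250: state=(2.096, 1.194)
t=5.500: state=(2.169, 1.418)
t=5.750: state=(2.143, 1.692)
t=6.000: state=(2.006, 1.985)
t=6.250: state=(1.781, 2.244)
t=6.500: state=(1.519, 2.412)
t=6.750: state=(1.269, 2.459)
t=7.000: state=(1.063, 2.392)
t=7.250: state=(0.909, 2.244)
t=7.350: state=(0.861, 2.170)

(x, y) = (0.861, 2.170)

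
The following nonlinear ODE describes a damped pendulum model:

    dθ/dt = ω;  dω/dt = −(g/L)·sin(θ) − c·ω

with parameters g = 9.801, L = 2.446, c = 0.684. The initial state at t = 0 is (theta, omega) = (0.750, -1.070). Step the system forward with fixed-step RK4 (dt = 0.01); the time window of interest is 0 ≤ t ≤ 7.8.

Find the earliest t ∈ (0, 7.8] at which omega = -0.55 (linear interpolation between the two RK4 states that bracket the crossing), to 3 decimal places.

t = 1.021

t=0.000: state=(0.750, -1.070)
step 1 (dt=0.01): k1=(-1.070, -1.999), k2=(-1.080, -1.977), k3=(-1.080, -1.977), k4=(-1.090, -1.954); state += dt/6·(k1+2k2+2k3+k4)
t=0.010: state=(0.739, -1.090)
t=0.020: state=(0.728, -1.109)
t=0.030: state=(0.717, -1.128)
continuing one RK4 step at a time; state shown every 50 steps (Δt=0.5):
t=0.500: state=(0.071, -1.416)
t=1.000: state=(-0.464, -0.597)
t=1.020: state=(-0.475, -0.553)
next step: t=1.030: state=(-0.481, -0.530) — omega has crossed -0.55
linear interpolation between t=1.020 (-0.55259) and t=1.030 (-0.53046) → t≈1.021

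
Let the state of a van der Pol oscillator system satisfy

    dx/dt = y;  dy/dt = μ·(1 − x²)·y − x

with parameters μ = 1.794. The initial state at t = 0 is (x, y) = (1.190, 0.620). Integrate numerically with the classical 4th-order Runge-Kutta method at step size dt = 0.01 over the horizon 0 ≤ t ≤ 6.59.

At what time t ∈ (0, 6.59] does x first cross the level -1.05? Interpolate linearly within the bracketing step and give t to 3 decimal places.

t=0.000: state=(1.190, 0.620)
step 1 (dt=0.01): k1=(0.620, -1.653), k2=(0.612, -1.658), k3=(0.612, -1.658), k4=(0.603, -1.662); state += dt/6·(k1+2k2+2k3+k4)
t=0.010: state=(1.196, 0.603)
t=0.020: state=(1.202, 0.587)
t=0.030: state=(1.208, 0.570)
continuing one RK4 step at a time; state shown every 25 steps (Δt=0.25):
t=0.250: state=(1.293, 0.208)
t=0.500: state=(1.301, -0.128)
t=0.750: state=(1.236, -0.376)
t=1.000: state=(1.116, -0.588)
t=1.250: state=(0.940, -0.828)
t=1.500: state=(0.693, -1.179)
t=1.750: state=(0.329, -1.784)
t=2.000: state=(-0.234, -2.784)
t=2.250: state=(-1.039, -3.409)
next step: t=2.260: state=(-1.073, -3.391) — x has crossed -1.05
linear interpolation between t=2.250 (-1.03933) and t=2.260 (-1.07333) → t≈2.253

t = 2.253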